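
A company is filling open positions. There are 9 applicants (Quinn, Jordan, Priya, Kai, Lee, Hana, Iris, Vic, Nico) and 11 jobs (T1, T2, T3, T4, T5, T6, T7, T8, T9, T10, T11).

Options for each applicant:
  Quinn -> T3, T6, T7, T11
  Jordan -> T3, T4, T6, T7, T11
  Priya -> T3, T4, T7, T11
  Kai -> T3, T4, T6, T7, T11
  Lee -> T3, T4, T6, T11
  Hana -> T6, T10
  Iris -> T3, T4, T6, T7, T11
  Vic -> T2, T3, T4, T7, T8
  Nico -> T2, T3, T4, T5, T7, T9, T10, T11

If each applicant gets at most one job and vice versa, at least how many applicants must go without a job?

One maximum matching: Quinn–T6, Jordan–T3, Priya–T7, Kai–T4, Lee–T11, Hana–T10, Vic–T8, Nico–T5.
The set {Quinn, Jordan, Priya, Kai, Lee, Iris} has only 5 neighbours ({T11, T3, T4, T6, T7}), so by Hall's theorem at most 8 of the 9 applicants can be matched.
That matches 8 of the 9, leaving 1 unmatched; no matching can do better.

1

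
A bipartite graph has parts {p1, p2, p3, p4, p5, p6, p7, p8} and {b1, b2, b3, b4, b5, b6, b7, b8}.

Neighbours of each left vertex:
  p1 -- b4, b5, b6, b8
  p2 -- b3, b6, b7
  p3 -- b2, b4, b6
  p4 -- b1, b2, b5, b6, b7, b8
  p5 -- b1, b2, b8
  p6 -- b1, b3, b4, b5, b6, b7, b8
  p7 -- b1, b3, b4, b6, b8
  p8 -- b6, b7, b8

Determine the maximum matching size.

One maximum matching: p1-b5, p2-b3, p3-b4, p4-b1, p5-b2, p6-b7, p7-b6, p8-b8.
This saturates every left vertex, so 8 is the maximum.

8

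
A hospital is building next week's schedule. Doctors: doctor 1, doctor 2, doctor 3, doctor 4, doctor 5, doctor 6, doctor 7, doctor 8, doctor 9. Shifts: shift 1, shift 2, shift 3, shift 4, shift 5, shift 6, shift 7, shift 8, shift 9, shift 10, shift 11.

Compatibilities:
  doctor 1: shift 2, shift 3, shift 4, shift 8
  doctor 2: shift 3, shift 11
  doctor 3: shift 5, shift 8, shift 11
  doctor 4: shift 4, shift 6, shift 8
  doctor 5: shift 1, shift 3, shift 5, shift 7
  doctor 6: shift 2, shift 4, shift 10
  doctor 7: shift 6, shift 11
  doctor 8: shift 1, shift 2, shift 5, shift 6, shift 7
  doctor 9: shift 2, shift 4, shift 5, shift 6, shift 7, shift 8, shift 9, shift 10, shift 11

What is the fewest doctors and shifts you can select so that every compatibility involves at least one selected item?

The 9 edges doctor 1–shift 2, doctor 2–shift 11, doctor 3–shift 8, doctor 4–shift 4, doctor 5–shift 3, doctor 6–shift 10, doctor 7–shift 6, doctor 8–shift 7, doctor 9–shift 5 form a matching, so any vertex cover needs at least 9 vertices (one per matched edge).
Conversely {doctor 1, doctor 2, doctor 3, doctor 4, doctor 5, doctor 6, doctor 7, doctor 8, doctor 9} meets every edge and has exactly 9 vertices, so 9 is optimal.

9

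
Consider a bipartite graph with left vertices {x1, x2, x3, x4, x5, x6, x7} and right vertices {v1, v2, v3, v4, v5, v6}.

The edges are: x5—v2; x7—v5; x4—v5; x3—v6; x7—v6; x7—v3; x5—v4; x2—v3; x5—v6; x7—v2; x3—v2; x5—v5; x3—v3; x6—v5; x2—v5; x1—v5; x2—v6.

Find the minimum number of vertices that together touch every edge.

The 5 edges x1–v5, x2–v3, x3–v6, x5–v4, x7–v2 form a matching, so any vertex cover needs at least 5 vertices (one per matched edge).
Conversely {x2, x3, x5, x7, v5} meets every edge and has exactly 5 vertices, so 5 is optimal.

5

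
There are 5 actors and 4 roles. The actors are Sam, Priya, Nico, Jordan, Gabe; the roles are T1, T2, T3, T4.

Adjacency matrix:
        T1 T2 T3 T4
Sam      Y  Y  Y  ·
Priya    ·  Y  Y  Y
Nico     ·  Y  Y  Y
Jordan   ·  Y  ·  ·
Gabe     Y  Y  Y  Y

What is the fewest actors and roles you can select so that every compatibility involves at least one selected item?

{T1, T2, T3, T4} is a vertex cover of size 4: every edge has an endpoint in this set.
No smaller cover exists because Sam–T1, Priya–T4, Nico–T3, Jordan–T2 is a matching of size 4, and a cover must include an endpoint of each of these disjoint edges (König's theorem).

4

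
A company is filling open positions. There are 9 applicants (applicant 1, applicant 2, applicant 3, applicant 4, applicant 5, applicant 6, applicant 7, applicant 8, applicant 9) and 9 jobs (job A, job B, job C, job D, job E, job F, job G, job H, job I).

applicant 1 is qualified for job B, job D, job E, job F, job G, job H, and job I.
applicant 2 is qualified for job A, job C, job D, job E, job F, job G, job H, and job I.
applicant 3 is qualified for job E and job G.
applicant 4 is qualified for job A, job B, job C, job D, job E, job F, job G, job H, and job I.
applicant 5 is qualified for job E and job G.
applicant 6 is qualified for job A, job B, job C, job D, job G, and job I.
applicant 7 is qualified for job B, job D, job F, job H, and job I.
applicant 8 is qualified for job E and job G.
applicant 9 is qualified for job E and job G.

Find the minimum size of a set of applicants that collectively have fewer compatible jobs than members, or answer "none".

3

Take S = {applicant 3, applicant 5, applicant 8}. Its neighbourhood is {job E, job G}, so |N(S)| = 2 < |S| = 3.
Every subset of size less than 3 has at least as many neighbours as members, so 3 is the minimum.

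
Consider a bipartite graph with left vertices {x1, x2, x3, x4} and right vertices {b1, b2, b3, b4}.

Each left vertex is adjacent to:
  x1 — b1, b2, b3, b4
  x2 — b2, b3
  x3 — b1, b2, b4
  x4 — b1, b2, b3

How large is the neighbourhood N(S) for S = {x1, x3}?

The union of neighbours of {x1, x3} is {b1, b2, b3, b4}, which has 4 elements.
Since |N(S)| = 4 ≥ |S| = 2, Hall's condition holds for this subset.

4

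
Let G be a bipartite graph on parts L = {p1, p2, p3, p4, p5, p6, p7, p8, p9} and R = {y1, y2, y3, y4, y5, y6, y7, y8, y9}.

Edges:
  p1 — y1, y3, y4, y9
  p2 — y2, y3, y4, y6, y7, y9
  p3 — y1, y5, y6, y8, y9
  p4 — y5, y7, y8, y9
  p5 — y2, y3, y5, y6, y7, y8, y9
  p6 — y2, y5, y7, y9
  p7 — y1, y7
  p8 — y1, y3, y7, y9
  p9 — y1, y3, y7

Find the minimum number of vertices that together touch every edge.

{p1, p2, p3, p4, p5, p6, p7, p8, p9} is a vertex cover of size 9: every edge has an endpoint in this set.
No smaller cover exists because p1–y4, p2–y6, p3–y5, p4–y8, p5–y9, p6–y2, p7–y7, p8–y1, p9–y3 is a matching of size 9, and a cover must include an endpoint of each of these disjoint edges (König's theorem).

9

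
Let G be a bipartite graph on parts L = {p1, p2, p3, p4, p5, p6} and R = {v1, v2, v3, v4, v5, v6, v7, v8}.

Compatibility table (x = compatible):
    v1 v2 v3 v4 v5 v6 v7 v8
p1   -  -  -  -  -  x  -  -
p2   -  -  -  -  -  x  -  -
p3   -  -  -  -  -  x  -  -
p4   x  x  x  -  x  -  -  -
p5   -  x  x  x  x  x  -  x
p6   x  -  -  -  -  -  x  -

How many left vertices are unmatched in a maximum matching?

For example, pair p1–v6, p4–v2, p5–v8, p6–v7.
The set {p1, p2, p3} has only 1 neighbour ({v6}), so by Hall's theorem at most 4 of the 6 left vertices can be matched.
That matches 4 of the 6, leaving 2 unmatched; no matching can do better.

2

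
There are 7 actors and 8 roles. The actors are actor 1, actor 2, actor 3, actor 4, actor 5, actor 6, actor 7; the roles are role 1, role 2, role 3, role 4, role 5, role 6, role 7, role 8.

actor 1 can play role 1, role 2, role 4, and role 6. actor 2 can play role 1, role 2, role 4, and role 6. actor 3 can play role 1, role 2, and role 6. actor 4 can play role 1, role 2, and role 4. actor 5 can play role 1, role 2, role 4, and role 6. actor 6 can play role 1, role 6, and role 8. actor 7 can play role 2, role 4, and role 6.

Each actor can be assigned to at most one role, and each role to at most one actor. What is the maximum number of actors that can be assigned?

5

A valid assignment of size 5: actor 1-role 4, actor 2-role 6, actor 3-role 2, actor 4-role 1, actor 6-role 8.
The set {actor 1, actor 2, actor 3, actor 4, actor 5, actor 7} has only 4 neighbours ({role 1, role 2, role 4, role 6}), so by Hall's theorem at most 5 of the 7 actors can be matched.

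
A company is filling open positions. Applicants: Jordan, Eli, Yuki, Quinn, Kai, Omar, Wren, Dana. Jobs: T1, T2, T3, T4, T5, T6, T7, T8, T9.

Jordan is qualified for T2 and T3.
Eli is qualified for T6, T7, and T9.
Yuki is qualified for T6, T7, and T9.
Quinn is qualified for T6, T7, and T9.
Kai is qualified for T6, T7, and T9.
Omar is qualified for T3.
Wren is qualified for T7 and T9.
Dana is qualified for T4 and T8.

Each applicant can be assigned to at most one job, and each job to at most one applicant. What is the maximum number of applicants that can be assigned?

A valid assignment of size 6: Jordan–T2, Eli–T6, Yuki–T7, Quinn–T9, Omar–T3, Dana–T8.
The set {Eli, Yuki, Quinn, Kai, Wren} has only 3 neighbours ({T6, T7, T9}), so by Hall's theorem at most 6 of the 8 applicants can be matched.

6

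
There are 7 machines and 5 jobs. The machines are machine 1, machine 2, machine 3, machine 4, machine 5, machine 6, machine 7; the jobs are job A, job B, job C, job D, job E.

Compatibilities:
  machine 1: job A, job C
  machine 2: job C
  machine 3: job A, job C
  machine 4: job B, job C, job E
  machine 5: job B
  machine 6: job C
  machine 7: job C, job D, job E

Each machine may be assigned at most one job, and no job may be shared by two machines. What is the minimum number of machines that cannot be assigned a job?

For example, pair machine 1-job A, machine 2-job C, machine 4-job E, machine 5-job B, machine 7-job D.
The set {machine 1, machine 2, machine 3, machine 6} has only 2 neighbours ({job A, job C}), so by Hall's theorem at most 5 of the 7 machines can be matched.
That matches 5 of the 7, leaving 2 unmatched; no matching can do better.

2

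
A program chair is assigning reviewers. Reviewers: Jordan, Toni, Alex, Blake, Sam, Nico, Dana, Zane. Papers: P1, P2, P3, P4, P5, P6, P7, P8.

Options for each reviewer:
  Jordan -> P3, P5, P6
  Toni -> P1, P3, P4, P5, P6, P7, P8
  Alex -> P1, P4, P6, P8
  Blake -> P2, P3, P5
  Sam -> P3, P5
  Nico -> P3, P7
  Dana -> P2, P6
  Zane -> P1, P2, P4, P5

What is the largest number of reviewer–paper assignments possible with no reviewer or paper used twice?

One maximum matching: Jordan-P5, Toni-P8, Alex-P4, Blake-P2, Sam-P3, Nico-P7, Dana-P6, Zane-P1.
All 8 reviewers are matched, so no larger matching exists.

8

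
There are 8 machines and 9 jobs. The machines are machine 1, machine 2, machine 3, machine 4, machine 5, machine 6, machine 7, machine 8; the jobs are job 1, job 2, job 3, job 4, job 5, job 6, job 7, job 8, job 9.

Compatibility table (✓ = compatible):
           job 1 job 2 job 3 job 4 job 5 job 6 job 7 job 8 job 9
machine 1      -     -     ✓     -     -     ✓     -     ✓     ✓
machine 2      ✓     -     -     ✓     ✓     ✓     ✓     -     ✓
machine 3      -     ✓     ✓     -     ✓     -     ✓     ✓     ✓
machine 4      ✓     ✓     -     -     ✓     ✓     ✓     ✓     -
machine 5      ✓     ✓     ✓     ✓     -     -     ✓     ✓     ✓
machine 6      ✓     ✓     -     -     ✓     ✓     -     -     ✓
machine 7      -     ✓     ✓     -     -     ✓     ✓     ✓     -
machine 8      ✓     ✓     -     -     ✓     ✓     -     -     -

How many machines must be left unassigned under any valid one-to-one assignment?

0

A valid assignment of size 8: machine 1→job 6, machine 2→job 4, machine 3→job 8, machine 4→job 1, machine 5→job 9, machine 6→job 5, machine 7→job 7, machine 8→job 2.
All 8 machines are matched, so no larger matching exists.
That matches 8 of the 8, leaving 0 unmatched; no matching can do better.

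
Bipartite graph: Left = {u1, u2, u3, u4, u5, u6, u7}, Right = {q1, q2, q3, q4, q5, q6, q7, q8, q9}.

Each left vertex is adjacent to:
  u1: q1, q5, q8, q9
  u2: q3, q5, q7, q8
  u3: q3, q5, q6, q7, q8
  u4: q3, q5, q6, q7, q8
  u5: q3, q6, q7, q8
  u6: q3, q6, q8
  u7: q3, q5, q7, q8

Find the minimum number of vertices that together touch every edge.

A maximum matching has 6 edges (e.g. u1–q9, u2–q5, u3–q3, u4–q8, u5–q7, u6–q6).
By König's theorem the minimum vertex cover has the same size. One such cover is {u1, q3, q5, q6, q7, q8}.

6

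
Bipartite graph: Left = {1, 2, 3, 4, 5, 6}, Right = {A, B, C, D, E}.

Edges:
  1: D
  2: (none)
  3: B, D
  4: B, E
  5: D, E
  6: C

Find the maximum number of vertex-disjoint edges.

4

For example, pair 1→D, 3→B, 4→E, 6→C.
The set {1, 2, 3, 4, 5} has only 3 neighbours ({B, D, E}), so by Hall's theorem at most 4 of the 6 left vertices can be matched.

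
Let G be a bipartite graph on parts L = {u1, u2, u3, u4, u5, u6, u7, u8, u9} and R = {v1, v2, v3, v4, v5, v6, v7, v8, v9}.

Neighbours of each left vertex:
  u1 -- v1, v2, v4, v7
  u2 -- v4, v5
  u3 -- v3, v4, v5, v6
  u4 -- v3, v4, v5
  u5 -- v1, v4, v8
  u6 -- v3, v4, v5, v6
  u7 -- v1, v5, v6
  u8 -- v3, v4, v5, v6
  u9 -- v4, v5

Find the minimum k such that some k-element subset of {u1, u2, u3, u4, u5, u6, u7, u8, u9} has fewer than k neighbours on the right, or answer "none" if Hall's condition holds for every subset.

5

Take S = {u2, u3, u4, u6, u8}. Its neighbourhood is {v3, v4, v5, v6}, so |N(S)| = 4 < |S| = 5.
Every subset of size less than 5 has at least as many neighbours as members, so 5 is the minimum.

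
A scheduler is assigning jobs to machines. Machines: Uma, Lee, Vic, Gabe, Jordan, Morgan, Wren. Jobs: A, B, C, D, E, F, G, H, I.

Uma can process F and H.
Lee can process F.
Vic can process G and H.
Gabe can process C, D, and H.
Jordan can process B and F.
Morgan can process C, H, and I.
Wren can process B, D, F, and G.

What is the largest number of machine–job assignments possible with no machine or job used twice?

7

A valid assignment of size 7: Uma-H, Lee-F, Vic-G, Gabe-C, Jordan-B, Morgan-I, Wren-D.
All 7 machines are matched, so no larger matching exists.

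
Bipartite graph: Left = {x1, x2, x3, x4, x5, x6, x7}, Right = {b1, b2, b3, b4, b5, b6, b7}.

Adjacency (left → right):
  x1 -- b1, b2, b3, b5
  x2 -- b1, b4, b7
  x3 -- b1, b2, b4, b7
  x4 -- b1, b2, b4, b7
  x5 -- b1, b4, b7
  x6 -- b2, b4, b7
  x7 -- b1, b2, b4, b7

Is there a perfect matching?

The set {x2, x3, x4, x5, x6, x7} has only 4 neighbours ({b1, b2, b4, b7}), so by Hall's theorem at most 5 of the 7 left vertices can be matched.
Hence no matching covers every left vertex.

No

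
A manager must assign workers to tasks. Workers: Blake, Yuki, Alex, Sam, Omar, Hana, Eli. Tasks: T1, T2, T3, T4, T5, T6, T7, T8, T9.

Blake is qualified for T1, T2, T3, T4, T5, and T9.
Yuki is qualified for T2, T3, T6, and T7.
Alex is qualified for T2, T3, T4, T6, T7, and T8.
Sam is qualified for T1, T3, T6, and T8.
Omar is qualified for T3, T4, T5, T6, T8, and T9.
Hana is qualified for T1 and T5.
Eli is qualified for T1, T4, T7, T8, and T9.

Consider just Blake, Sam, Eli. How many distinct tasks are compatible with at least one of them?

9

The union of neighbours of {Blake, Sam, Eli} is {T1, T2, T3, T4, T5, T6, T7, T8, T9}, which has 9 elements.
Since |N(S)| = 9 ≥ |S| = 3, Hall's condition holds for this subset.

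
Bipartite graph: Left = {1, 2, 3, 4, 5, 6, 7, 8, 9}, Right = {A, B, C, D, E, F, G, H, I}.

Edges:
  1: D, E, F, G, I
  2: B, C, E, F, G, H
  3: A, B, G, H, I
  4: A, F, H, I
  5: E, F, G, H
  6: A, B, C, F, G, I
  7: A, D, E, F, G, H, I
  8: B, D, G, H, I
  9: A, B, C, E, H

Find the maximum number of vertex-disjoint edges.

A valid assignment of size 9: 1-D, 2-B, 3-I, 4-F, 5-E, 6-C, 7-G, 8-H, 9-A.
All 9 left vertices are matched, so no larger matching exists.

9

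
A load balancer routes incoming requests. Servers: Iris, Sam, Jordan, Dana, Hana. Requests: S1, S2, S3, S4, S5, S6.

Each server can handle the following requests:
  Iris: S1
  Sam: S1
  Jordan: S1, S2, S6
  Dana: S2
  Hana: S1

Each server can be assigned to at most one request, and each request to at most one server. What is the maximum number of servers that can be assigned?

3

One maximum matching: Iris-S1, Jordan-S6, Dana-S2.
The set {Iris, Sam, Hana} has only 1 neighbour ({S1}), so by Hall's theorem at most 3 of the 5 servers can be matched.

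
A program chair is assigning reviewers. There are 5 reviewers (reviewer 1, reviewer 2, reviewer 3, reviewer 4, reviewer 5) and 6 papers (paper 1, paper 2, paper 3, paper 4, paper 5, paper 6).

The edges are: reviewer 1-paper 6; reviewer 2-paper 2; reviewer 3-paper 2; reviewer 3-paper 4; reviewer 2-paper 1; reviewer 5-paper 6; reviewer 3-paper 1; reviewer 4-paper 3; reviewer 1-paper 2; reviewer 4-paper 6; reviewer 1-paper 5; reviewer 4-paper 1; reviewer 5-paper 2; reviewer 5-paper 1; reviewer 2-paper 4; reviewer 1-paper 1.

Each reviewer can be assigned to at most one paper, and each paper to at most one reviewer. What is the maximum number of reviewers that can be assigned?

One maximum matching: reviewer 1–paper 5, reviewer 2–paper 4, reviewer 3–paper 2, reviewer 4–paper 1, reviewer 5–paper 6.
All 5 reviewers are matched, so no larger matching exists.

5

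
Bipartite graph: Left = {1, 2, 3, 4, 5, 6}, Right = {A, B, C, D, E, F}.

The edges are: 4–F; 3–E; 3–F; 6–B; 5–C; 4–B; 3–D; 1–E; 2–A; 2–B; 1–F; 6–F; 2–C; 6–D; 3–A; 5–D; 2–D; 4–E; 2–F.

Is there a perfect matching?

Yes

A valid assignment of size 6: 1→F, 2→A, 3→D, 4→E, 5→C, 6→B.
All 6 left vertices are covered.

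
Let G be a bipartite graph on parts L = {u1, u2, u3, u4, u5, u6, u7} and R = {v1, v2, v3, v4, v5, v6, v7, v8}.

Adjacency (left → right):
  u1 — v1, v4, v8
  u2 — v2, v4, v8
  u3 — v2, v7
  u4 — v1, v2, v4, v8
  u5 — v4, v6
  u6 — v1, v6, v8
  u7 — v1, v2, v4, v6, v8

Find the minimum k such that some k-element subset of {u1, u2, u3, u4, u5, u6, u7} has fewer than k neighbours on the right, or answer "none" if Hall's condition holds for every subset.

Take S = {u1, u2, u4, u5, u6, u7}. Its neighbourhood is {v1, v2, v4, v6, v8}, so |N(S)| = 5 < |S| = 6.
Every subset of size less than 6 has at least as many neighbours as members, so 6 is the minimum.

6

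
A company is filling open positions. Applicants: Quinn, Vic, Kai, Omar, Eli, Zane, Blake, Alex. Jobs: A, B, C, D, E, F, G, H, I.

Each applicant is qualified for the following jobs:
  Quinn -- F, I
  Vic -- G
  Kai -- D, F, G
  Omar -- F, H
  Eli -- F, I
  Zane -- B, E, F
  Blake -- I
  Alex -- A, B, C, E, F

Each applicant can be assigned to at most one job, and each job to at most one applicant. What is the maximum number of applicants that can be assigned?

One maximum matching: Quinn→I, Vic→G, Kai→D, Omar→H, Eli→F, Zane→B, Alex→A.
The set {Quinn, Eli, Blake} has only 2 neighbours ({F, I}), so by Hall's theorem at most 7 of the 8 applicants can be matched.

7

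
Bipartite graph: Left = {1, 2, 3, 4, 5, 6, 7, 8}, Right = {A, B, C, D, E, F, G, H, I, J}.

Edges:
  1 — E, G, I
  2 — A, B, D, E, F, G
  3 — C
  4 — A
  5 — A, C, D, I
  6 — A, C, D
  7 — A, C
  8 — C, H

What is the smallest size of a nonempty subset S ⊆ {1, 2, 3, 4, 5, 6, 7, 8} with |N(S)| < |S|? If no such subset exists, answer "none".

3

Take S = {3, 4, 7}. Its neighbourhood is {A, C}, so |N(S)| = 2 < |S| = 3.
Every subset of size less than 3 has at least as many neighbours as members, so 3 is the minimum.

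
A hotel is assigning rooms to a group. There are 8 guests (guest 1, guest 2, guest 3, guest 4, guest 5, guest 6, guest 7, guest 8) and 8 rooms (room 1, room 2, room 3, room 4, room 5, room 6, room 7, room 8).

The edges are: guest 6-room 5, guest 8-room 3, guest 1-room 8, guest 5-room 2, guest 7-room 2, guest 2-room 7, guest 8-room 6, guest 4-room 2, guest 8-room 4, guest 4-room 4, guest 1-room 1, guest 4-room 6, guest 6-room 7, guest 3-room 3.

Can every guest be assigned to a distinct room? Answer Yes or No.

The set {guest 5, guest 7} has only 1 neighbour ({room 2}), so by Hall's theorem at most 7 of the 8 guests can be matched.
Hence no matching covers every guest.

No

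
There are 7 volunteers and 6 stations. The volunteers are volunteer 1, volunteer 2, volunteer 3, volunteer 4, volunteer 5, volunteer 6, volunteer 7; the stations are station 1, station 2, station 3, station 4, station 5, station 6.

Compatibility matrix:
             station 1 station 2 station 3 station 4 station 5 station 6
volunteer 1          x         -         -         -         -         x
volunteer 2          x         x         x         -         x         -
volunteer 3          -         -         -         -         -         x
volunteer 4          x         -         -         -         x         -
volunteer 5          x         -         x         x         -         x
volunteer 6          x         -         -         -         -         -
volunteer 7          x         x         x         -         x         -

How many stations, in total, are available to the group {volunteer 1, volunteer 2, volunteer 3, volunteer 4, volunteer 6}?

The union of neighbours of {volunteer 1, volunteer 2, volunteer 3, volunteer 4, volunteer 6} is {station 1, station 2, station 3, station 5, station 6}, which has 5 elements.
Since |N(S)| = 5 ≥ |S| = 5, Hall's condition holds for this subset.

5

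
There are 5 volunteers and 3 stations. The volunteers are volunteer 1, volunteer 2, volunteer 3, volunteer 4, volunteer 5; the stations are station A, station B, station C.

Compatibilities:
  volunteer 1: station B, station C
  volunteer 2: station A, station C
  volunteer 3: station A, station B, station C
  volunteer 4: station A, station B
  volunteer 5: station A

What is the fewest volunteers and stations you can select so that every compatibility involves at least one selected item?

3

The 3 edges volunteer 1–station B, volunteer 2–station C, volunteer 3–station A form a matching, so any vertex cover needs at least 3 vertices (one per matched edge).
Conversely {station A, station B, station C} meets every edge and has exactly 3 vertices, so 3 is optimal.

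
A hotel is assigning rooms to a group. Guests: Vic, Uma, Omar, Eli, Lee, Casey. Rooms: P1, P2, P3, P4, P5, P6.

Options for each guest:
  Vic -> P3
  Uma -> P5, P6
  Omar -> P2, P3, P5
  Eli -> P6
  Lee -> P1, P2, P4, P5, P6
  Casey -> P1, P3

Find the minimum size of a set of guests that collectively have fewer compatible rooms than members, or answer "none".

A matching saturating every guest exists, for instance Vic→P3, Uma→P5, Omar→P2, Eli→P6, Lee→P4, Casey→P1.
By Hall's marriage theorem, this means |N(S)| ≥ |S| for every subset S, so no violating subset exists.

none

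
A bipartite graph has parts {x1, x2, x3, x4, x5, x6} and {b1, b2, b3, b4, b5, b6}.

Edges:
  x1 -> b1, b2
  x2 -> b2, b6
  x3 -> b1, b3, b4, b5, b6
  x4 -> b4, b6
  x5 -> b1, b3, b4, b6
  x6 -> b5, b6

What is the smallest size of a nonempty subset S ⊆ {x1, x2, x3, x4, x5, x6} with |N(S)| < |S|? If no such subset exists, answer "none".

none

A matching saturating every left vertex exists, for instance x1→b2, x2→b6, x3→b1, x4→b4, x5→b3, x6→b5.
By Hall's marriage theorem, this means |N(S)| ≥ |S| for every subset S, so no violating subset exists.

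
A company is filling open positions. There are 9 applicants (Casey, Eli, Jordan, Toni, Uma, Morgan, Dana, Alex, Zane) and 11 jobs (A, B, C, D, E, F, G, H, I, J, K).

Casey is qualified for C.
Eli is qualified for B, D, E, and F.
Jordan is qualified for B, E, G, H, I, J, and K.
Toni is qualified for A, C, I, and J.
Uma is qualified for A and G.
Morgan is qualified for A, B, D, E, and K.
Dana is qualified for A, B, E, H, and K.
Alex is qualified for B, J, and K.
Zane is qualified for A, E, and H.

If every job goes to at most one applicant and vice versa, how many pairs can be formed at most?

9

A valid assignment of size 9: Casey–C, Eli–B, Jordan–G, Toni–I, Uma–A, Morgan–K, Dana–H, Alex–J, Zane–E.
This saturates every applicant, so 9 is the maximum.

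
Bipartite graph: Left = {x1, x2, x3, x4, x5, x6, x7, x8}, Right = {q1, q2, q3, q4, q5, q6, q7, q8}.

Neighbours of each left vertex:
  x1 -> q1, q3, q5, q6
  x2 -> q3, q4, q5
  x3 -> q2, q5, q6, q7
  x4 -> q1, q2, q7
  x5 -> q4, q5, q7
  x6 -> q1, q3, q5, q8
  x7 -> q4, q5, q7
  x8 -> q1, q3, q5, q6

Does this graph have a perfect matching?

Yes

For example, pair x1–q5, x2–q3, x3–q2, x4–q1, x5–q7, x6–q8, x7–q4, x8–q6.
All 8 left vertices are covered.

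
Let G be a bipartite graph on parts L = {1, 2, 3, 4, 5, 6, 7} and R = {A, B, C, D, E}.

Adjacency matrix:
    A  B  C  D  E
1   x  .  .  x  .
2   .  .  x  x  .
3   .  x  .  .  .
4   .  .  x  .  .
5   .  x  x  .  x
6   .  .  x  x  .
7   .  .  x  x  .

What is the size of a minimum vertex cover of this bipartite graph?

5

{1, 3, 5, C, D} is a vertex cover of size 5: every edge has an endpoint in this set.
No smaller cover exists because 1–A, 2–D, 3–B, 4–C, 5–E is a matching of size 5, and a cover must include an endpoint of each of these disjoint edges (König's theorem).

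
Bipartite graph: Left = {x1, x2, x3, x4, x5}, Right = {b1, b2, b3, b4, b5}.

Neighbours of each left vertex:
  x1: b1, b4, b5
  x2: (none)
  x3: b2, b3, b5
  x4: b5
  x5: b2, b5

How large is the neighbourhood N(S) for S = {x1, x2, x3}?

The union of neighbours of {x1, x2, x3} is {b1, b2, b3, b4, b5}, which has 5 elements.
Since |N(S)| = 5 ≥ |S| = 3, Hall's condition holds for this subset.

5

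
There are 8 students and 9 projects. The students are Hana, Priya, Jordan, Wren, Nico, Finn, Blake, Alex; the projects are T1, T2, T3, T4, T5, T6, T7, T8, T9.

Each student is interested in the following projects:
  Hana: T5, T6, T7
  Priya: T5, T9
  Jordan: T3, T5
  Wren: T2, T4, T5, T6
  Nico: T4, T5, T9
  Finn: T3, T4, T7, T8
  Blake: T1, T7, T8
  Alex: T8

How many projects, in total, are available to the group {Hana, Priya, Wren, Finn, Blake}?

9

The union of neighbours of {Hana, Priya, Wren, Finn, Blake} is {T1, T2, T3, T4, T5, T6, T7, T8, T9}, which has 9 elements.
Since |N(S)| = 9 ≥ |S| = 5, Hall's condition holds for this subset.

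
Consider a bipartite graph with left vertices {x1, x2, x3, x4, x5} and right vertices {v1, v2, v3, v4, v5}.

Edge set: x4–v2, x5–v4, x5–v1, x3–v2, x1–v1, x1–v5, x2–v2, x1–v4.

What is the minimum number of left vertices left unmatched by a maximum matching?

A valid assignment of size 3: x1→v4, x2→v2, x5→v1.
The set {x2, x3, x4} has only 1 neighbour ({v2}), so by Hall's theorem at most 3 of the 5 left vertices can be matched.
That matches 3 of the 5, leaving 2 unmatched; no matching can do better.

2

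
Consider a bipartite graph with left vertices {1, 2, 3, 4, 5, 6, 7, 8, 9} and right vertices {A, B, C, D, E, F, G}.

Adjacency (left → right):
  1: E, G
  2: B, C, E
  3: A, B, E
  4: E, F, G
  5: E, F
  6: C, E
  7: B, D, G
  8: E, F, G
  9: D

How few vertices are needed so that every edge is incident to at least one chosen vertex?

7

A maximum matching has 7 edges (e.g. 1–G, 2–B, 3–A, 4–F, 5–E, 6–C, 7–D).
By König's theorem the minimum vertex cover has the same size. One such cover is {3, B, C, D, E, F, G}.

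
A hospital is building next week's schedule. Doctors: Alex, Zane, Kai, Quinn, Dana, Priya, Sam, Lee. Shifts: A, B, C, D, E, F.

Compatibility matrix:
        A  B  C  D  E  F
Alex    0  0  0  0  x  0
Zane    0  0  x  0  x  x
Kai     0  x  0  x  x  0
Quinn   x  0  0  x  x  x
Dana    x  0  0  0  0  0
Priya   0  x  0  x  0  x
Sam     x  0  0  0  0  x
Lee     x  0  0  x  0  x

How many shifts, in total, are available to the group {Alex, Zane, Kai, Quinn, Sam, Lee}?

The union of neighbours of {Alex, Zane, Kai, Quinn, Sam, Lee} is {A, B, C, D, E, F}, which has 6 elements.
Since |N(S)| = 6 ≥ |S| = 6, Hall's condition holds for this subset.

6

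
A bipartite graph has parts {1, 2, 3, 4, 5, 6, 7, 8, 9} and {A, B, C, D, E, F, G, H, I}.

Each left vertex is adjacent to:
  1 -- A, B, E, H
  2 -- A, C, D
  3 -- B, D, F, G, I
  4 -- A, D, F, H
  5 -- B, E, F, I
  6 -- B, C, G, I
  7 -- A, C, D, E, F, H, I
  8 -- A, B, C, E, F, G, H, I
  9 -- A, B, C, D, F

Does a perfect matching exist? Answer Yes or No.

One maximum matching: 1–H, 2–C, 3–G, 4–D, 5–B, 6–I, 7–E, 8–F, 9–A.
Every left vertex is matched, so this is a perfect matching.

Yes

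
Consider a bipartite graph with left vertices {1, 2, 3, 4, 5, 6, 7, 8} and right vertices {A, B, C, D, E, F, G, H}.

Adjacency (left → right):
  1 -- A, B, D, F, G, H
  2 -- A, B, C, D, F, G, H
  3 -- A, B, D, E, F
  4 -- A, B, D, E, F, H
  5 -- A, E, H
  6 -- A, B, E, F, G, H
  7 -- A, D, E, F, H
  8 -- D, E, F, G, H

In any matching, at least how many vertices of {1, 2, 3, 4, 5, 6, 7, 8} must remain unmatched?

One maximum matching: 1-D, 2-C, 3-B, 4-F, 5-H, 6-E, 7-A, 8-G.
All 8 left vertices are matched, so no larger matching exists.
That matches 8 of the 8, leaving 0 unmatched; no matching can do better.

0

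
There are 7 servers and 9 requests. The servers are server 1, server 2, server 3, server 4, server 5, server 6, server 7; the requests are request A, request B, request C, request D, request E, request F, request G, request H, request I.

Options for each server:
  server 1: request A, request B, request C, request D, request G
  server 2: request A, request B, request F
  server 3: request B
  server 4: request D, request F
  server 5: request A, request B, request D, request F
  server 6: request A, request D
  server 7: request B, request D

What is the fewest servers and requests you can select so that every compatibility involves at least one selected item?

5

A maximum matching has 5 edges (e.g. server 1–request G, server 2–request A, server 3–request B, server 4–request F, server 5–request D).
By König's theorem the minimum vertex cover has the same size. One such cover is {server 1, request A, request B, request D, request F}.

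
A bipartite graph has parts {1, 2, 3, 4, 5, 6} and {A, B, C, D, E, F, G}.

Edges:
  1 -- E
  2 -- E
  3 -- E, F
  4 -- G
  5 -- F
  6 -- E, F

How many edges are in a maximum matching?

3

For example, pair 1-E, 3-F, 4-G.
The set {1, 2, 3, 5, 6} has only 2 neighbours ({E, F}), so by Hall's theorem at most 3 of the 6 left vertices can be matched.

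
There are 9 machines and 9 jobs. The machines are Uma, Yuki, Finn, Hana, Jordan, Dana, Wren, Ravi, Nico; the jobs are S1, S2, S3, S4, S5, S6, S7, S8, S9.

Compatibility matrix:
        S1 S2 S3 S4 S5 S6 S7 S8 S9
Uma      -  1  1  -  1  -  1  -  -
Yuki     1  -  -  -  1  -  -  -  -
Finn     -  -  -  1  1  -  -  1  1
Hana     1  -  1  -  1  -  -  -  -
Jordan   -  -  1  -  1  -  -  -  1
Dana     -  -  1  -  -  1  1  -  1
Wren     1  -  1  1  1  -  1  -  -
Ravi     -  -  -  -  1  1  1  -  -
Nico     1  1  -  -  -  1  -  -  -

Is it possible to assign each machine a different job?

Yes

For example, pair Uma–S7, Yuki–S1, Finn–S8, Hana–S3, Jordan–S5, Dana–S9, Wren–S4, Ravi–S6, Nico–S2.
All 9 machines are covered.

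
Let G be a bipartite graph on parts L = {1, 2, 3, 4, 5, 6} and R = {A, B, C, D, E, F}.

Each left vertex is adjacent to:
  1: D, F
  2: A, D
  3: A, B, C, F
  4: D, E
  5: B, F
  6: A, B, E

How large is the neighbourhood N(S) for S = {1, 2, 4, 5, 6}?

The union of neighbours of {1, 2, 4, 5, 6} is {A, B, D, E, F}, which has 5 elements.
Since |N(S)| = 5 ≥ |S| = 5, Hall's condition holds for this subset.

5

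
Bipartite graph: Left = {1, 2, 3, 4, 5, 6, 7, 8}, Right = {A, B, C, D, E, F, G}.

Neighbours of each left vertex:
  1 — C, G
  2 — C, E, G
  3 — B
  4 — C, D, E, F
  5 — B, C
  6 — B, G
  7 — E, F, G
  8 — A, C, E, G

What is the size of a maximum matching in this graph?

7

One maximum matching: 1–G, 2–E, 3–B, 4–D, 5–C, 7–F, 8–A.
The set {1, 3, 5, 6} has only 3 neighbours ({B, C, G}), so by Hall's theorem at most 7 of the 8 left vertices can be matched.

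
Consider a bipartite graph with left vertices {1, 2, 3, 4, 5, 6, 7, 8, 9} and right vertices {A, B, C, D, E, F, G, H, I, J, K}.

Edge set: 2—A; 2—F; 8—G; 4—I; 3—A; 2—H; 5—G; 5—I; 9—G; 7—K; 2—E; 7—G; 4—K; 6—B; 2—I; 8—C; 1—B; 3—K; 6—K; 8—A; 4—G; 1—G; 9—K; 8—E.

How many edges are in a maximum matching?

For example, pair 1-G, 2-H, 3-A, 4-K, 5-I, 6-B, 8-E.
The set {1, 4, 5, 6, 7, 9} has only 4 neighbours ({B, G, I, K}), so by Hall's theorem at most 7 of the 9 left vertices can be matched.

7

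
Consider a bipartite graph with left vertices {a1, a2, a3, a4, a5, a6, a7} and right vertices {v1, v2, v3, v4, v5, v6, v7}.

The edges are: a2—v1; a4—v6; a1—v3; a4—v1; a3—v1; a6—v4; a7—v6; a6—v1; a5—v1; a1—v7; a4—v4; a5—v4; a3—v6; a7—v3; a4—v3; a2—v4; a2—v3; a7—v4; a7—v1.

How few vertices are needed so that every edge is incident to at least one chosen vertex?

5

The 5 edges a1–v7, a2–v3, a3–v6, a4–v4, a5–v1 form a matching, so any vertex cover needs at least 5 vertices (one per matched edge).
Conversely {a1, v1, v3, v4, v6} meets every edge and has exactly 5 vertices, so 5 is optimal.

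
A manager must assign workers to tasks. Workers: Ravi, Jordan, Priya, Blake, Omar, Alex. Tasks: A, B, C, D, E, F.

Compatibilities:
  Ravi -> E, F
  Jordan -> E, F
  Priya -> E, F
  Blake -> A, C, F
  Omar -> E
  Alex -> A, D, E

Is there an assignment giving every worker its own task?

No

The set {Ravi, Jordan, Priya, Omar} has only 2 neighbours ({E, F}), so by Hall's theorem at most 4 of the 6 workers can be matched.
Hence no matching covers every worker.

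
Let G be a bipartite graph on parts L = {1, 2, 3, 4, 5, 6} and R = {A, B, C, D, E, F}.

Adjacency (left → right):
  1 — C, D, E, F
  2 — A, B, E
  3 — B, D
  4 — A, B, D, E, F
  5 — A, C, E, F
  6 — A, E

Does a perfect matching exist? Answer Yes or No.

Yes

A valid assignment of size 6: 1-D, 2-A, 3-B, 4-F, 5-C, 6-E.
All 6 left vertices are covered.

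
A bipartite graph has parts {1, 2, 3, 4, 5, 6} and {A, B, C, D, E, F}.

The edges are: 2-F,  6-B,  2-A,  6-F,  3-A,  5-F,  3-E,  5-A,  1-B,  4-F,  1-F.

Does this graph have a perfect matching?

The set {1, 2, 4, 5, 6} has only 3 neighbours ({A, B, F}), so by Hall's theorem at most 4 of the 6 left vertices can be matched.
Hence no matching covers every left vertex.

No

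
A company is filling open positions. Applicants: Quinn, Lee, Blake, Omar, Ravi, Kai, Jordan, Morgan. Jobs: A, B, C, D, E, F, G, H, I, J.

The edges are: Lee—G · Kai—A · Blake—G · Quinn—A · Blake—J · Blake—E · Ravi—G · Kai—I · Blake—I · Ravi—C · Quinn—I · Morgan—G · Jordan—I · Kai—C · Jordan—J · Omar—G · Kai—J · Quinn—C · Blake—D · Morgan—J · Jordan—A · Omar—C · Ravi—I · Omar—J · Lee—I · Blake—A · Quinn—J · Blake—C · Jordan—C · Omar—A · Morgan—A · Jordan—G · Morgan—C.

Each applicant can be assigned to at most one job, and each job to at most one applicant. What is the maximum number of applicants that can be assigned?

6

One maximum matching: Quinn–J, Lee–G, Blake–E, Omar–A, Ravi–C, Kai–I.
The set {Quinn, Lee, Omar, Ravi, Kai, Jordan, Morgan} has only 5 neighbours ({A, C, G, I, J}), so by Hall's theorem at most 6 of the 8 applicants can be matched.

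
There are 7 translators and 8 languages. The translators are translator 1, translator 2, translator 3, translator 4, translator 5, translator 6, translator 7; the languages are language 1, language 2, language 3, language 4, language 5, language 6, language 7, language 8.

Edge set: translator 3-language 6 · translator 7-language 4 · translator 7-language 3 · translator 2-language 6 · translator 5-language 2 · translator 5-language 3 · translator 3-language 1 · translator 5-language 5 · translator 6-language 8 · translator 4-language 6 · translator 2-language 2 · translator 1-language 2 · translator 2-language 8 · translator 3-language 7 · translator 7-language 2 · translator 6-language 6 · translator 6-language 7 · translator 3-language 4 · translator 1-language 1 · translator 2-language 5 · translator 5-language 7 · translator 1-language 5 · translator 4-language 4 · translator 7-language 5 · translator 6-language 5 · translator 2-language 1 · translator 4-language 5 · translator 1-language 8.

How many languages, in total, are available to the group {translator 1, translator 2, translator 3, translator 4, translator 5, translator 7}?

The union of neighbours of {translator 1, translator 2, translator 3, translator 4, translator 5, translator 7} is {language 1, language 2, language 3, language 4, language 5, language 6, language 7, language 8}, which has 8 elements.
Since |N(S)| = 8 ≥ |S| = 6, Hall's condition holds for this subset.

8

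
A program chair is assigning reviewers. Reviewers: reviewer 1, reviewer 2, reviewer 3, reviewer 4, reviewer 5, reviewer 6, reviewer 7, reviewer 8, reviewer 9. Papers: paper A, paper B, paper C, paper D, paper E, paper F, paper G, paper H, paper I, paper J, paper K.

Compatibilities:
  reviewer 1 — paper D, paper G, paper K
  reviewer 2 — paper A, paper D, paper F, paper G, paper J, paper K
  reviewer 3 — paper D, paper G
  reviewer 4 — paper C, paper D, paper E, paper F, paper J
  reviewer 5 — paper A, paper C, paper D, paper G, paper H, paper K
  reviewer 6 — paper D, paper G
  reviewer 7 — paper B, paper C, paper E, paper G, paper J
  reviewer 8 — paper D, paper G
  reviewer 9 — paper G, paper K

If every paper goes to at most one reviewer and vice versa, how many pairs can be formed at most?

7

One maximum matching: reviewer 1-paper K, reviewer 2-paper F, reviewer 3-paper G, reviewer 4-paper J, reviewer 5-paper C, reviewer 6-paper D, reviewer 7-paper B.
The set {reviewer 1, reviewer 3, reviewer 6, reviewer 8, reviewer 9} has only 3 neighbours ({paper D, paper G, paper K}), so by Hall's theorem at most 7 of the 9 reviewers can be matched.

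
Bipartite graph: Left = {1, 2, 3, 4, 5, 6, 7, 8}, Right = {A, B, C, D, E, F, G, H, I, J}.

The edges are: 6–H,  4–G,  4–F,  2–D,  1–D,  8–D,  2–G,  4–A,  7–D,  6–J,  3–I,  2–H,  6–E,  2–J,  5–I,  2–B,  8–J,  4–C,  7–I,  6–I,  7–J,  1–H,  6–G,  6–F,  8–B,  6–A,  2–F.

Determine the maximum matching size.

One maximum matching: 1→D, 2→H, 3→I, 4→F, 6→G, 7→J, 8→B.
The set {3, 5} has only 1 neighbour ({I}), so by Hall's theorem at most 7 of the 8 left vertices can be matched.

7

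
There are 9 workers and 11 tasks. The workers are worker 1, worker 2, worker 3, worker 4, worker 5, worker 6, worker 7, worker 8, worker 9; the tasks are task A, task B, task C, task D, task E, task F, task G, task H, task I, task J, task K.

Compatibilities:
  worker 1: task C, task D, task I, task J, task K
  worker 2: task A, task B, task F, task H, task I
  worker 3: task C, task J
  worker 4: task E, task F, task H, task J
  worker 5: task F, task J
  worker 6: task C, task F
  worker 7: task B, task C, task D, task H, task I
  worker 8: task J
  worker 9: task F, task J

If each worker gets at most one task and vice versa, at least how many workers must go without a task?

2

A valid assignment of size 7: worker 1-task I, worker 2-task A, worker 3-task C, worker 4-task E, worker 5-task J, worker 6-task F, worker 7-task D.
The set {worker 3, worker 5, worker 6, worker 8, worker 9} has only 3 neighbours ({task C, task F, task J}), so by Hall's theorem at most 7 of the 9 workers can be matched.
That matches 7 of the 9, leaving 2 unmatched; no matching can do better.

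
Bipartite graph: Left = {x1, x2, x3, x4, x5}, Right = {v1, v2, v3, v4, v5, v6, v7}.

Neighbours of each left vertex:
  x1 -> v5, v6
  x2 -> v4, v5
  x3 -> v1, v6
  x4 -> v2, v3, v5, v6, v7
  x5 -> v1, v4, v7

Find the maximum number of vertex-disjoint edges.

A valid assignment of size 5: x1→v5, x2→v4, x3→v6, x4→v3, x5→v7.
This saturates every left vertex, so 5 is the maximum.

5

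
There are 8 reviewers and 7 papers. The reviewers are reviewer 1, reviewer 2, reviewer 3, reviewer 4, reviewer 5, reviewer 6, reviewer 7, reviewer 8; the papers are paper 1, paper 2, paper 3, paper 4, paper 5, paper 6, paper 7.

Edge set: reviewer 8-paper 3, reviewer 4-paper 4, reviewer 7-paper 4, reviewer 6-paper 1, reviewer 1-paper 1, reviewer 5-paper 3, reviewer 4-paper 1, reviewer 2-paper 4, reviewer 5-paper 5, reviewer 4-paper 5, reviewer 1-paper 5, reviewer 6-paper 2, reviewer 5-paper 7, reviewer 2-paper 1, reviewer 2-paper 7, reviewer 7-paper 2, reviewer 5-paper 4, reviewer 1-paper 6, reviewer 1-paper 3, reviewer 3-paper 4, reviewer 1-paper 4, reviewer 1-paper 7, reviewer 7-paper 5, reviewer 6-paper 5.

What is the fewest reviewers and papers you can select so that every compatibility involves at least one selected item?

7

A maximum matching has 7 edges (e.g. reviewer 1–paper 6, reviewer 2–paper 7, reviewer 3–paper 4, reviewer 4–paper 5, reviewer 5–paper 3, reviewer 6–paper 1, reviewer 7–paper 2).
By König's theorem the minimum vertex cover has the same size. One such cover is {reviewer 1, paper 1, paper 2, paper 3, paper 4, paper 5, paper 7}.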